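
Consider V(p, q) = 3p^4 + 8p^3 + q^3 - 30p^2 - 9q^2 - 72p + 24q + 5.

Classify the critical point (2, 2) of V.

The mixed partial ∂²V/∂p∂q is 0, so the Hessian at any point is diag(V_pp, V_qq) = diag(12(3p^2 + 4p - 5), 6(q - 3)).
At (2, 2): H = diag(180, -6).
The eigenvalues have opposite signs, so H is indefinite: a saddle point.

saddle point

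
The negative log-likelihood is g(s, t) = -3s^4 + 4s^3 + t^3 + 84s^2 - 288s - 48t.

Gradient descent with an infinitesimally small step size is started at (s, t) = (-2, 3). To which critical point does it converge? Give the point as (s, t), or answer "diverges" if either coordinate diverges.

(2, 4)

g is separable, so gradient descent decouples: s follows -∂g/∂s, t follows -∂g/∂t.
∂g/∂s = -12(s - 3)(s - 2)(s + 4); at s=-2 this is -480, so s increases.
∂g/∂t = 3(t - 4)(t + 4); at t=3 this is -21, so t increases.
s converges to its nearest critical value 2 (a local min of the s-part); t converges to 4. The iterate converges to (2, 4).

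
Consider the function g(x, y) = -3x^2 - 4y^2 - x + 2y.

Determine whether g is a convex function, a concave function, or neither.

concave

g is quadratic, so its Hessian is the constant matrix H = [[-6, 0], [0, -8]].
det(H) = 48, tr(H) = -14.
det(H) > 0 and tr(H) < 0, so H is negative definite everywhere: concave.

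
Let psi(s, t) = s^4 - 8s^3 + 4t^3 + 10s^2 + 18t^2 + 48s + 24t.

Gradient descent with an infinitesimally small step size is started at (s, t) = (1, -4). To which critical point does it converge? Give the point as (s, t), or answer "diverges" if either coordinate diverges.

diverges

psi is separable, so gradient descent decouples: s follows -∂psi/∂s, t follows -∂psi/∂t.
∂psi/∂s = 4(s - 4)(s - 3)(s + 1); at s=1 this is 48, so s decreases.
∂psi/∂t = 12(t + 1)(t + 2); at t=-4 this is 72, so t decreases.
The t-coordinate has no critical point in that direction and runs off to infinity.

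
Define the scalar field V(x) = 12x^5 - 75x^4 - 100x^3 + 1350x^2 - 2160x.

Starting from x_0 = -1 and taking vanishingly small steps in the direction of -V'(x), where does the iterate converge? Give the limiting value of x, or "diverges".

V'(x) = 60(x - 4)(x - 3)(x - 1)(x + 3), so V'(-1) = -4800.
Gradient descent moves in the -V' direction, i.e. x is increasing.
The nearest critical point in that direction is x = 1, where V'' = 1440 > 0 (a local minimum). The iterate converges there.

1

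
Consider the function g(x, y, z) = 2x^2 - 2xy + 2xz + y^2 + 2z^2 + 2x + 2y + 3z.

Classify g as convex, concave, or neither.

g is quadratic, so its Hessian is the constant matrix H = [[4, -2, 2], [-2, 2, 0], [2, 0, 4]].
Leading principal minors: 4, 4, 8.
All positive ⇒ H ≻ 0 ⇒ convex.

convex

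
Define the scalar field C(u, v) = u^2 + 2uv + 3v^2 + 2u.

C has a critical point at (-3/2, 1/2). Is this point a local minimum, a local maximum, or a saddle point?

The Hessian of C is constant: H = [[2, 2], [2, 6]].
det(H) = 2·6 − 2² = 8.
det(H) > 0 and tr(H) = 8 > 0, so H is positive definite and the point is a local minimum.

local minimum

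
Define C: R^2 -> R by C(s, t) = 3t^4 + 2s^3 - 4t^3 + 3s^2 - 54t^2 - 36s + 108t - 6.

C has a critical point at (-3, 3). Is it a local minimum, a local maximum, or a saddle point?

saddle point

The mixed partial ∂²C/∂s∂t is 0, so the Hessian at any point is diag(C_ss, C_tt) = diag(6(2s + 1), 12(3t^2 - 2t - 9)).
At (-3, 3): H = diag(-30, 144).
The eigenvalues have opposite signs, so H is indefinite: a saddle point.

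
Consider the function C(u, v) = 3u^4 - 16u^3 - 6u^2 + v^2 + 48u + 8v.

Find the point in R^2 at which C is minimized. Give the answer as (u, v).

(4, -4)

C(u,v) separates as P(u) + Q(v), so its minimum is min P + min Q.
P'(u) = 12(u - 4)(u - 1)(u + 1) vanishes at u ∈ {-1, 1, 4}; Q'(v) = 2v + 8 vanishes at v ∈ {-4}.
Local minima of P (where P''>0): P(-1)=-35, P(4)=-160. Local minima of Q: Q(-4)=-16.
So the global minimum of C is P(4) + Q(-4) = -160 − 16 = -176, attained at (4, -4).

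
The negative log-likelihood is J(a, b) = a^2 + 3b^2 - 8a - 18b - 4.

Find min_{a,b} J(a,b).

J(a,b) separates as P(a) + Q(b) − 4, so its minimum is min P + min Q − 4.
P'(a) = 2a - 8 vanishes at a ∈ {4}; Q'(b) = 6b - 18 vanishes at b ∈ {3}.
Local minima of P (where P''>0): P(4)=-16. Local minima of Q: Q(3)=-27.
So the global minimum of J is P(4) + Q(3) − 4 = -16 − 27 − 4 = -47, attained at (4, 3).

-47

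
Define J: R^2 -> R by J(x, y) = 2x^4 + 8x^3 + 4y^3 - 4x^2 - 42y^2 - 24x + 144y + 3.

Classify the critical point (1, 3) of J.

saddle point

The mixed partial ∂²J/∂x∂y is 0, so the Hessian at any point is diag(J_xx, J_yy) = diag(8(3x^2 + 6x - 1), 12(2y - 7)).
At (1, 3): H = diag(64, -12).
The eigenvalues have opposite signs, so H is indefinite: a saddle point.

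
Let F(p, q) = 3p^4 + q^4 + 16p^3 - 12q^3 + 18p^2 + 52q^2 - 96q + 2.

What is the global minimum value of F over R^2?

F(p,q) separates as A(p) + B(q) + 2, so its minimum is min A + min B + 2.
A'(p) = 12p(p + 1)(p + 3) vanishes at p ∈ {-3, -1, 0}; B'(q) = 4(q - 4)(q - 3)(q - 2) vanishes at q ∈ {2, 3, 4}.
Local minima of A (where A''>0): A(-3)=-27, A(0)=0. Local minima of B: B(2)=-64, B(4)=-64.
So the global minimum of F is A(-3) + B(2) + 2 = -27 − 64 + 2 = -89, attained at (-3, 2).

-89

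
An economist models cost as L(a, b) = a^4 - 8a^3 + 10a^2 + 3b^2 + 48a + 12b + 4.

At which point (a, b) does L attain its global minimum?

L(a,b) separates as P(a) + Q(b) + 4, so its minimum is min P + min Q + 4.
P'(a) = 4(a - 4)(a - 3)(a + 1) vanishes at a ∈ {-1, 3, 4}; Q'(b) = 6b + 12 vanishes at b ∈ {-2}.
Local minima of P (where P''>0): P(-1)=-29, P(4)=96. Local minima of Q: Q(-2)=-12.
So the global minimum of L is P(-1) + Q(-2) + 4 = -29 − 12 + 4 = -37, attained at (-1, -2).

(-1, -2)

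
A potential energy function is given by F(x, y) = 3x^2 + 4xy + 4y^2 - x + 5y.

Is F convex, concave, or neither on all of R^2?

F is quadratic, so its Hessian is the constant matrix H = [[6, 4], [4, 8]].
det(H) = 32, tr(H) = 14.
det(H) > 0 and tr(H) > 0, so H is positive definite everywhere: convex.

convex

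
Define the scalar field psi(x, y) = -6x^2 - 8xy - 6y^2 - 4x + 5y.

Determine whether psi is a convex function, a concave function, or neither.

psi is quadratic, so its Hessian is the constant matrix H = [[-12, -8], [-8, -12]].
det(H) = 80, tr(H) = -24.
det(H) > 0 and tr(H) < 0, so H is negative definite everywhere: concave.

concave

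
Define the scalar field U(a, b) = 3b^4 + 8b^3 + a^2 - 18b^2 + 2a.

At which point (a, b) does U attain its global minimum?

(-1, -3)

U(a,b) separates as P(a) + Q(b), so its minimum is min P + min Q.
P'(a) = 2a + 2 vanishes at a ∈ {-1}; Q'(b) = 12b(b - 1)(b + 3) vanishes at b ∈ {-3, 0, 1}.
Local minima of P (where P''>0): P(-1)=-1. Local minima of Q: Q(-3)=-135, Q(1)=-7.
So the global minimum of U is P(-1) + Q(-3) = -1 − 135 = -136, attained at (-1, -3).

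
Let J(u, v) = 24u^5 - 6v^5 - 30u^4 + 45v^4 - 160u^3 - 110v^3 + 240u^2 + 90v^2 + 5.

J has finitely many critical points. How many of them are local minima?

J separates as a function of u plus a function of v, so ∇J=0 decouples.
∂J/∂u = 120u(u - 2)(u - 1)(u + 2) = 0 at u ∈ {-2, 0, 1, 2}; ∂J/∂v = -30v(v - 3)(v - 2)(v - 1) = 0 at v ∈ {0, 1, 2, 3}.
The Hessian is diagonal: diag(J_uu, J_vv). Second derivatives: J_uu(-2)=-2880, J_uu(0)=480, J_uu(1)=-360, J_uu(2)=960; J_vv(0)=180, J_vv(1)=-60, J_vv(2)=60, J_vv(3)=-180.
Local minima occur where both diagonal entries positive: (0, 0), (0, 2), (2, 0), (2, 2). Count: 4.

4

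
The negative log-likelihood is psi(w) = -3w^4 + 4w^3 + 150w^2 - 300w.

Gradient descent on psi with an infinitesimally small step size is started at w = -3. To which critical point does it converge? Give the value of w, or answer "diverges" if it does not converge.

psi'(w) = -12(w - 5)(w - 1)(w + 5), so psi'(-3) = -768.
Gradient descent moves in the -psi' direction, i.e. w is increasing.
The nearest critical point in that direction is w = 1, where psi'' = 288 > 0 (a local minimum). The iterate converges there.

1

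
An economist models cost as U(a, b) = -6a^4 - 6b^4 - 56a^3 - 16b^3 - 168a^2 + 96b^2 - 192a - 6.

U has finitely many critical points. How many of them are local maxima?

4

U separates as a function of a plus a function of b, so ∇U=0 decouples.
∂U/∂a = -24(a + 1)(a + 2)(a + 4) = 0 at a ∈ {-4, -2, -1}; ∂U/∂b = -24b(b - 2)(b + 4) = 0 at b ∈ {-4, 0, 2}.
The Hessian is diagonal: diag(U_aa, U_bb). Second derivatives: U_aa(-4)=-144, U_aa(-2)=48, U_aa(-1)=-72; U_bb(-4)=-576, U_bb(0)=192, U_bb(2)=-288.
Local maxima occur where both diagonal entries negative: (-4, -4), (-4, 2), (-1, -4), (-1, 2). Count: 4.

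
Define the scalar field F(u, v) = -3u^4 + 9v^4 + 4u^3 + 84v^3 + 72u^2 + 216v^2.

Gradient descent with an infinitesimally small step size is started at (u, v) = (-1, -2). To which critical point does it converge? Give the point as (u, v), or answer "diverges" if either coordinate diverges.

F is separable, so gradient descent decouples: u follows -∂F/∂u, v follows -∂F/∂v.
∂F/∂u = -12u(u - 4)(u + 3); at u=-1 this is -120, so u increases.
∂F/∂v = 36v(v + 3)(v + 4); at v=-2 this is -144, so v increases.
u converges to its nearest critical value 0 (a local min of the u-part); v converges to 0. The iterate converges to (0, 0).

(0, 0)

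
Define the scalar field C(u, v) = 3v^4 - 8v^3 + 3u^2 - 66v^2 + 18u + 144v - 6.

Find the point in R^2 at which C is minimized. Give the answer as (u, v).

(-3, -3)

C(u,v) separates as P(u) + Q(v) − 6, so its minimum is min P + min Q − 6.
P'(u) = 6u + 18 vanishes at u ∈ {-3}; Q'(v) = 12(v - 4)(v - 1)(v + 3) vanishes at v ∈ {-3, 1, 4}.
Local minima of P (where P''>0): P(-3)=-27. Local minima of Q: Q(-3)=-567, Q(4)=-224.
So the global minimum of C is P(-3) + Q(-3) − 6 = -27 − 567 − 6 = -600, attained at (-3, -3).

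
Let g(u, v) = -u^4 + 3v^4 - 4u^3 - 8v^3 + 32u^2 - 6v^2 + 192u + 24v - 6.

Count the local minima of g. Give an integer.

g separates as a function of u plus a function of v, so ∇g=0 decouples.
∂g/∂u = -4(u - 4)(u + 3)(u + 4) = 0 at u ∈ {-4, -3, 4}; ∂g/∂v = 12(v - 2)(v - 1)(v + 1) = 0 at v ∈ {-1, 1, 2}.
The Hessian is diagonal: diag(g_uu, g_vv). Second derivatives: g_uu(-4)=-32, g_uu(-3)=28, g_uu(4)=-224; g_vv(-1)=72, g_vv(1)=-24, g_vv(2)=36.
Local minima occur where both diagonal entries positive: (-3, -1), (-3, 2). Count: 2.

2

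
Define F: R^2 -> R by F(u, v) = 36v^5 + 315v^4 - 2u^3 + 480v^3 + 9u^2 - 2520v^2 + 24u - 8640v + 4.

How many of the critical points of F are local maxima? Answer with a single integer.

F separates as a function of u plus a function of v, so ∇F=0 decouples.
∂F/∂u = -6(u - 4)(u + 1) = 0 at u ∈ {-1, 4}; ∂F/∂v = 180(v - 2)(v + 2)(v + 3)(v + 4) = 0 at v ∈ {-4, -3, -2, 2}.
The Hessian is diagonal: diag(F_uu, F_vv). Second derivatives: F_uu(-1)=30, F_uu(4)=-30; F_vv(-4)=-2160, F_vv(-3)=900, F_vv(-2)=-1440, F_vv(2)=21600.
Local maxima occur where both diagonal entries negative: (4, -4), (4, -2). Count: 2.

2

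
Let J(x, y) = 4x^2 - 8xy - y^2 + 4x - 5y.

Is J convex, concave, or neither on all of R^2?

J is quadratic, so its Hessian is the constant matrix H = [[8, -8], [-8, -2]].
det(H) = -80, tr(H) = 6.
det(H) < 0, so H is indefinite: neither convex nor concave.

neither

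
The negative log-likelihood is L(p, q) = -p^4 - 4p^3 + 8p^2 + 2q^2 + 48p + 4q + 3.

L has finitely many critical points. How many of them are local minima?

1

L separates as a function of p plus a function of q, so ∇L=0 decouples.
∂L/∂p = -4(p - 2)(p + 2)(p + 3) = 0 at p ∈ {-3, -2, 2}; ∂L/∂q = 4(q + 1) = 0 at q ∈ {-1}.
The Hessian is diagonal: diag(L_pp, L_qq). Second derivatives: L_pp(-3)=-20, L_pp(-2)=16, L_pp(2)=-80; L_qq(-1)=4.
Local minima occur where both diagonal entries positive: (-2, -1). Count: 1.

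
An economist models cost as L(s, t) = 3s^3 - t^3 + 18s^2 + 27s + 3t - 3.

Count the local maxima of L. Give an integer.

1

L separates as a function of s plus a function of t, so ∇L=0 decouples.
∂L/∂s = 9(s + 1)(s + 3) = 0 at s ∈ {-3, -1}; ∂L/∂t = -3(t - 1)(t + 1) = 0 at t ∈ {-1, 1}.
The Hessian is diagonal: diag(L_ss, L_tt). Second derivatives: L_ss(-3)=-18, L_ss(-1)=18; L_tt(-1)=6, L_tt(1)=-6.
Local maxima occur where both diagonal entries negative: (-3, 1). Count: 1.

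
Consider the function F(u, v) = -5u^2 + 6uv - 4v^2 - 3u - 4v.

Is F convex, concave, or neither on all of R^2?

concave

F is quadratic, so its Hessian is the constant matrix H = [[-10, 6], [6, -8]].
det(H) = 44, tr(H) = -18.
det(H) > 0 and tr(H) < 0, so H is negative definite everywhere: concave.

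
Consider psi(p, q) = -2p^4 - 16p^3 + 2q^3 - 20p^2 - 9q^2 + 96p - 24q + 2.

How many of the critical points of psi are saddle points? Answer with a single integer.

psi separates as a function of p plus a function of q, so ∇psi=0 decouples.
∂psi/∂p = -8(p - 1)(p + 3)(p + 4) = 0 at p ∈ {-4, -3, 1}; ∂psi/∂q = 6(q - 4)(q + 1) = 0 at q ∈ {-1, 4}.
The Hessian is diagonal: diag(psi_pp, psi_qq). Second derivatives: psi_pp(-4)=-40, psi_pp(-3)=32, psi_pp(1)=-160; psi_qq(-1)=-30, psi_qq(4)=30.
Saddle points occur where the two diagonal entries have opposite signs: (-4, 4), (-3, -1), (1, 4). Count: 3.

3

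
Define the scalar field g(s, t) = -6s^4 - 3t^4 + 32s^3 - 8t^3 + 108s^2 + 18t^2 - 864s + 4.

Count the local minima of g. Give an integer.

g separates as a function of s plus a function of t, so ∇g=0 decouples.
∂g/∂s = -24(s - 4)(s - 3)(s + 3) = 0 at s ∈ {-3, 3, 4}; ∂g/∂t = -12t(t - 1)(t + 3) = 0 at t ∈ {-3, 0, 1}.
The Hessian is diagonal: diag(g_ss, g_tt). Second derivatives: g_ss(-3)=-1008, g_ss(3)=144, g_ss(4)=-168; g_tt(-3)=-144, g_tt(0)=36, g_tt(1)=-48.
Local minima occur where both diagonal entries positive: (3, 0). Count: 1.

1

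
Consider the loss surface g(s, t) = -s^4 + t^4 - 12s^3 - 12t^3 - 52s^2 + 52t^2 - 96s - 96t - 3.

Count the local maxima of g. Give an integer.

2

g separates as a function of s plus a function of t, so ∇g=0 decouples.
∂g/∂s = -4(s + 2)(s + 3)(s + 4) = 0 at s ∈ {-4, -3, -2}; ∂g/∂t = 4(t - 4)(t - 3)(t - 2) = 0 at t ∈ {2, 3, 4}.
The Hessian is diagonal: diag(g_ss, g_tt). Second derivatives: g_ss(-4)=-8, g_ss(-3)=4, g_ss(-2)=-8; g_tt(2)=8, g_tt(3)=-4, g_tt(4)=8.
Local maxima occur where both diagonal entries negative: (-4, 3), (-2, 3). Count: 2.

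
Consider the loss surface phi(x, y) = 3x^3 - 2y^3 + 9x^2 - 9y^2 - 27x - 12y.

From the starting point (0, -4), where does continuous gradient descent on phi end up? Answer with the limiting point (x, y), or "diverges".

(1, -2)

phi is separable, so gradient descent decouples: x follows -∂phi/∂x, y follows -∂phi/∂y.
∂phi/∂x = 9(x - 1)(x + 3); at x=0 this is -27, so x increases.
∂phi/∂y = -6(y + 1)(y + 2); at y=-4 this is -36, so y increases.
x converges to its nearest critical value 1 (a local min of the x-part); y converges to -2. The iterate converges to (1, -2).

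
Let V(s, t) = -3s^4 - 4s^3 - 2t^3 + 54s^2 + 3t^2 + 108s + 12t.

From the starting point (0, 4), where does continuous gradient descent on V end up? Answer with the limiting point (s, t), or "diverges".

diverges

V is separable, so gradient descent decouples: s follows -∂V/∂s, t follows -∂V/∂t.
∂V/∂s = -12(s - 3)(s + 1)(s + 3); at s=0 this is 108, so s decreases.
∂V/∂t = -6(t - 2)(t + 1); at t=4 this is -60, so t increases.
The t-coordinate has no critical point in that direction and runs off to infinity.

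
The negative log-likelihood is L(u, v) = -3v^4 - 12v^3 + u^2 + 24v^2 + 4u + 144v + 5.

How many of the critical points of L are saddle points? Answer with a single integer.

L separates as a function of u plus a function of v, so ∇L=0 decouples.
∂L/∂u = 2(u + 2) = 0 at u ∈ {-2}; ∂L/∂v = -12(v - 2)(v + 2)(v + 3) = 0 at v ∈ {-3, -2, 2}.
The Hessian is diagonal: diag(L_uu, L_vv). Second derivatives: L_uu(-2)=2; L_vv(-3)=-60, L_vv(-2)=48, L_vv(2)=-240.
Saddle points occur where the two diagonal entries have opposite signs: (-2, -3), (-2, 2). Count: 2.

2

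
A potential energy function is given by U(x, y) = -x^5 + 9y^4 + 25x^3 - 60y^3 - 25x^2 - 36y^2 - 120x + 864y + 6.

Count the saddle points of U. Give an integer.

6

U separates as a function of x plus a function of y, so ∇U=0 decouples.
∂U/∂x = -5(x - 3)(x - 2)(x + 1)(x + 4) = 0 at x ∈ {-4, -1, 2, 3}; ∂U/∂y = 36(y - 4)(y - 3)(y + 2) = 0 at y ∈ {-2, 3, 4}.
The Hessian is diagonal: diag(U_xx, U_yy). Second derivatives: U_xx(-4)=630, U_xx(-1)=-180, U_xx(2)=90, U_xx(3)=-140; U_yy(-2)=1080, U_yy(3)=-180, U_yy(4)=216.
Saddle points occur where the two diagonal entries have opposite signs: (-4, 3), (-1, -2), (-1, 4), (2, 3), (3, -2), (3, 4). Count: 6.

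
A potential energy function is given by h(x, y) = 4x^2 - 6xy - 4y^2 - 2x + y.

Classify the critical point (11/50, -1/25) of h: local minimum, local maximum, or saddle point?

saddle point

The Hessian of h is constant: H = [[8, -6], [-6, -8]].
det(H) = 8·(-8) − (-6)² = -100.
Since det(H) < 0, H is indefinite and the critical point is a saddle point.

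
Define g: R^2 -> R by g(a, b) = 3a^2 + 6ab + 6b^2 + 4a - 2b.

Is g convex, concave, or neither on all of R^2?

convex

g is quadratic, so its Hessian is the constant matrix H = [[6, 6], [6, 12]].
det(H) = 36, tr(H) = 18.
det(H) > 0 and tr(H) > 0, so H is positive definite everywhere: convex.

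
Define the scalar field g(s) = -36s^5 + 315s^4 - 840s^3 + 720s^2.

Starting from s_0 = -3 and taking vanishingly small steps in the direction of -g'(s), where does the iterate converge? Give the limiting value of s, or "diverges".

0

g'(s) = -180s(s - 4)(s - 2)(s - 1), so g'(-3) = -75600.
Gradient descent moves in the -g' direction, i.e. s is increasing.
The nearest critical point in that direction is s = 0, where g'' = 1440 > 0 (a local minimum). The iterate converges there.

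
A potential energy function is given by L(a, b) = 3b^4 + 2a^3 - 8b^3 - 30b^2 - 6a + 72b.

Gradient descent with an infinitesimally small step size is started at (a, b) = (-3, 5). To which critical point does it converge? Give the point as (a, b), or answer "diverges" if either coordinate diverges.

L is separable, so gradient descent decouples: a follows -∂L/∂a, b follows -∂L/∂b.
∂L/∂a = 6(a - 1)(a + 1); at a=-3 this is 48, so a decreases.
∂L/∂b = 12(b - 3)(b - 1)(b + 2); at b=5 this is 672, so b decreases.
The a-coordinate has no critical point in that direction and runs off to infinity.

diverges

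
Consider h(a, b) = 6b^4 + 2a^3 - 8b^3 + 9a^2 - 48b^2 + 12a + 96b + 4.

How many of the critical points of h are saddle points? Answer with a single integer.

3

h separates as a function of a plus a function of b, so ∇h=0 decouples.
∂h/∂a = 6(a + 1)(a + 2) = 0 at a ∈ {-2, -1}; ∂h/∂b = 24(b - 2)(b - 1)(b + 2) = 0 at b ∈ {-2, 1, 2}.
The Hessian is diagonal: diag(h_aa, h_bb). Second derivatives: h_aa(-2)=-6, h_aa(-1)=6; h_bb(-2)=288, h_bb(1)=-72, h_bb(2)=96.
Saddle points occur where the two diagonal entries have opposite signs: (-2, -2), (-2, 2), (-1, 1). Count: 3.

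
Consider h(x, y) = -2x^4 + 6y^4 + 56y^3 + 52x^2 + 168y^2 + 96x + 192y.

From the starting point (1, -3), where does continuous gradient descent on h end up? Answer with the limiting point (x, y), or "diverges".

h is separable, so gradient descent decouples: x follows -∂h/∂x, y follows -∂h/∂y.
∂h/∂x = -8(x - 4)(x + 1)(x + 3); at x=1 this is 192, so x decreases.
∂h/∂y = 24(y + 1)(y + 2)(y + 4); at y=-3 this is 48, so y decreases.
x converges to its nearest critical value -1 (a local min of the x-part); y converges to -4. The iterate converges to (-1, -4).

(-1, -4)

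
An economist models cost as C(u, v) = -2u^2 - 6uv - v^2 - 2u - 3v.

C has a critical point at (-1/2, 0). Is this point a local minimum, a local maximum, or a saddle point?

saddle point

The Hessian of C is constant: H = [[-4, -6], [-6, -2]].
det(H) = (-4)·(-2) − (-6)² = -28.
Since det(H) < 0, H is indefinite and the critical point is a saddle point.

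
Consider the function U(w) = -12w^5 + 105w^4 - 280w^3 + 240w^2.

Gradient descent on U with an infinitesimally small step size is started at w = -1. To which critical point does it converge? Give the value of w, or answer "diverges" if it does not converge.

U'(w) = -60w(w - 4)(w - 2)(w - 1), so U'(-1) = -1800.
Gradient descent moves in the -U' direction, i.e. w is increasing.
The nearest critical point in that direction is w = 0, where U'' = 480 > 0 (a local minimum). The iterate converges there.

0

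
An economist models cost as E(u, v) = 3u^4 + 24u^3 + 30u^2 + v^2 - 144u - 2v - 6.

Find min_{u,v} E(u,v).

E(u,v) separates as P(u) + Q(v) − 6, so its minimum is min P + min Q − 6.
P'(u) = 12(u - 1)(u + 3)(u + 4) vanishes at u ∈ {-4, -3, 1}; Q'(v) = 2v - 2 vanishes at v ∈ {1}.
Local minima of P (where P''>0): P(-4)=288, P(1)=-87. Local minima of Q: Q(1)=-1.
So the global minimum of E is P(1) + Q(1) − 6 = -87 − 1 − 6 = -94, attained at (1, 1).

-94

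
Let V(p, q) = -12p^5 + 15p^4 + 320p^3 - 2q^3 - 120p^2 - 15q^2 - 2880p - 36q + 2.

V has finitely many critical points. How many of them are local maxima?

V separates as a function of p plus a function of q, so ∇V=0 decouples.
∂V/∂p = -60(p - 4)(p - 2)(p + 2)(p + 3) = 0 at p ∈ {-3, -2, 2, 4}; ∂V/∂q = -6(q + 2)(q + 3) = 0 at q ∈ {-3, -2}.
The Hessian is diagonal: diag(V_pp, V_qq). Second derivatives: V_pp(-3)=2100, V_pp(-2)=-1440, V_pp(2)=2400, V_pp(4)=-5040; V_qq(-3)=6, V_qq(-2)=-6.
Local maxima occur where both diagonal entries negative: (-2, -2), (4, -2). Count: 2.

2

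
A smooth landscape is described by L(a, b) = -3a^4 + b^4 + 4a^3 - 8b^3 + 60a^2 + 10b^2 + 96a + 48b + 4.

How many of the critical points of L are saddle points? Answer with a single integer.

5

L separates as a function of a plus a function of b, so ∇L=0 decouples.
∂L/∂a = -12(a - 4)(a + 1)(a + 2) = 0 at a ∈ {-2, -1, 4}; ∂L/∂b = 4(b - 4)(b - 3)(b + 1) = 0 at b ∈ {-1, 3, 4}.
The Hessian is diagonal: diag(L_aa, L_bb). Second derivatives: L_aa(-2)=-72, L_aa(-1)=60, L_aa(4)=-360; L_bb(-1)=80, L_bb(3)=-16, L_bb(4)=20.
Saddle points occur where the two diagonal entries have opposite signs: (-2, -1), (-2, 4), (-1, 3), (4, -1), (4, 4). Count: 5.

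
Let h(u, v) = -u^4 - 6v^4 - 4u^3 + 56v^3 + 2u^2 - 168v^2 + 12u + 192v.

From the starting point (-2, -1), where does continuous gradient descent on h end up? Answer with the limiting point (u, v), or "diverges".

h is separable, so gradient descent decouples: u follows -∂h/∂u, v follows -∂h/∂v.
∂h/∂u = -4(u - 1)(u + 1)(u + 3); at u=-2 this is -12, so u increases.
∂h/∂v = -24(v - 4)(v - 2)(v - 1); at v=-1 this is 720, so v decreases.
The v-coordinate has no critical point in that direction and runs off to infinity.

diverges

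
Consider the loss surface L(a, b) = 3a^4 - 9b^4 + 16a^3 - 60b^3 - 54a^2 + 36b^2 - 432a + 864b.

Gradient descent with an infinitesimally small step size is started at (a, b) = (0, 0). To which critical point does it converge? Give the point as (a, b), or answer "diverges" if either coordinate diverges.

L is separable, so gradient descent decouples: a follows -∂L/∂a, b follows -∂L/∂b.
∂L/∂a = 12(a - 3)(a + 3)(a + 4); at a=0 this is -432, so a increases.
∂L/∂b = -36(b - 2)(b + 3)(b + 4); at b=0 this is 864, so b decreases.
a converges to its nearest critical value 3 (a local min of the a-part); b converges to -3. The iterate converges to (3, -3).

(3, -3)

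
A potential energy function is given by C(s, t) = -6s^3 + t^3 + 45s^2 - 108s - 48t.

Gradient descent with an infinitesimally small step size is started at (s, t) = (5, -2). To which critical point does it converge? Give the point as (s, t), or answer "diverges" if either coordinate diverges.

C is separable, so gradient descent decouples: s follows -∂C/∂s, t follows -∂C/∂t.
∂C/∂s = -18(s - 3)(s - 2); at s=5 this is -108, so s increases.
∂C/∂t = 3(t - 4)(t + 4); at t=-2 this is -36, so t increases.
The s-coordinate has no critical point in that direction and runs off to infinity.

diverges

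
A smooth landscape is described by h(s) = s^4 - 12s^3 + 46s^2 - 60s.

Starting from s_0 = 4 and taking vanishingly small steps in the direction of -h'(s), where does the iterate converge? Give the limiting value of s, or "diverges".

h'(s) = 4(s - 5)(s - 3)(s - 1), so h'(4) = -12.
Gradient descent moves in the -h' direction, i.e. s is increasing.
The nearest critical point in that direction is s = 5, where h'' = 32 > 0 (a local minimum). The iterate converges there.

5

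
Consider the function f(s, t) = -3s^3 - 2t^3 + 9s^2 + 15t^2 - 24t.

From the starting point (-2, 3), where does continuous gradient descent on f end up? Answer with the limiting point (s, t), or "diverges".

(0, 1)

f is separable, so gradient descent decouples: s follows -∂f/∂s, t follows -∂f/∂t.
∂f/∂s = -9s(s - 2); at s=-2 this is -72, so s increases.
∂f/∂t = -6(t - 4)(t - 1); at t=3 this is 12, so t decreases.
s converges to its nearest critical value 0 (a local min of the s-part); t converges to 1. The iterate converges to (0, 1).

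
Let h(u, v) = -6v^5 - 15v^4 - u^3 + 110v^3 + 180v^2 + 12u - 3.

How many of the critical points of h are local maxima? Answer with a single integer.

h separates as a function of u plus a function of v, so ∇h=0 decouples.
∂h/∂u = -3(u - 2)(u + 2) = 0 at u ∈ {-2, 2}; ∂h/∂v = -30v(v - 3)(v + 1)(v + 4) = 0 at v ∈ {-4, -1, 0, 3}.
The Hessian is diagonal: diag(h_uu, h_vv). Second derivatives: h_uu(-2)=12, h_uu(2)=-12; h_vv(-4)=2520, h_vv(-1)=-360, h_vv(0)=360, h_vv(3)=-2520.
Local maxima occur where both diagonal entries negative: (2, -1), (2, 3). Count: 2.

2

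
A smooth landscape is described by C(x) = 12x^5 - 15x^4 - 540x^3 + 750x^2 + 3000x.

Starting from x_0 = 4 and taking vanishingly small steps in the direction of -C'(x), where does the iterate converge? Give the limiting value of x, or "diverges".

C'(x) = 60(x - 5)(x - 2)(x + 1)(x + 5), so C'(4) = -5400.
Gradient descent moves in the -C' direction, i.e. x is increasing.
The nearest critical point in that direction is x = 5, where C'' = 10800 > 0 (a local minimum). The iterate converges there.

5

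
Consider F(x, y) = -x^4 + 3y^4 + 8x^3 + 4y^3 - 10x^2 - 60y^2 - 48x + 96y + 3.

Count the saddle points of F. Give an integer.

5

F separates as a function of x plus a function of y, so ∇F=0 decouples.
∂F/∂x = -4(x - 4)(x - 3)(x + 1) = 0 at x ∈ {-1, 3, 4}; ∂F/∂y = 12(y - 2)(y - 1)(y + 4) = 0 at y ∈ {-4, 1, 2}.
The Hessian is diagonal: diag(F_xx, F_yy). Second derivatives: F_xx(-1)=-80, F_xx(3)=16, F_xx(4)=-20; F_yy(-4)=360, F_yy(1)=-60, F_yy(2)=72.
Saddle points occur where the two diagonal entries have opposite signs: (-1, -4), (-1, 2), (3, 1), (4, -4), (4, 2). Count: 5.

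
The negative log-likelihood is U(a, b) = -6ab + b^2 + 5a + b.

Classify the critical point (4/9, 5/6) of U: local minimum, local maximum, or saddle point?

saddle point

The Hessian of U is constant: H = [[0, -6], [-6, 2]].
det(H) = 0·2 − (-6)² = -36.
Since det(H) < 0, H is indefinite and the critical point is a saddle point.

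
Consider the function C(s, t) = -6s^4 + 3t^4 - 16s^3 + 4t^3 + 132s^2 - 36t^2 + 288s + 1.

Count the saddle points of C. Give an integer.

5

C separates as a function of s plus a function of t, so ∇C=0 decouples.
∂C/∂s = -24(s - 3)(s + 1)(s + 4) = 0 at s ∈ {-4, -1, 3}; ∂C/∂t = 12t(t - 2)(t + 3) = 0 at t ∈ {-3, 0, 2}.
The Hessian is diagonal: diag(C_ss, C_tt). Second derivatives: C_ss(-4)=-504, C_ss(-1)=288, C_ss(3)=-672; C_tt(-3)=180, C_tt(0)=-72, C_tt(2)=120.
Saddle points occur where the two diagonal entries have opposite signs: (-4, -3), (-4, 2), (-1, 0), (3, -3), (3, 2). Count: 5.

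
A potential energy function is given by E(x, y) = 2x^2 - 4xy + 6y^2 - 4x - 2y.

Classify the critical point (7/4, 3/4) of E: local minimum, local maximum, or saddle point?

local minimum

The Hessian of E is constant: H = [[4, -4], [-4, 12]].
det(H) = 4·12 − (-4)² = 32.
det(H) > 0 and tr(H) = 16 > 0, so H is positive definite and the point is a local minimum.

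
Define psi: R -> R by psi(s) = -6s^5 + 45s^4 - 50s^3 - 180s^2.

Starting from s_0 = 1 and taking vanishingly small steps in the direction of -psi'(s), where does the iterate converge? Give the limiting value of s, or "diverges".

psi'(s) = -30s(s - 4)(s - 3)(s + 1), so psi'(1) = -360.
Gradient descent moves in the -psi' direction, i.e. s is increasing.
The nearest critical point in that direction is s = 3, where psi'' = 360 > 0 (a local minimum). The iterate converges there.

3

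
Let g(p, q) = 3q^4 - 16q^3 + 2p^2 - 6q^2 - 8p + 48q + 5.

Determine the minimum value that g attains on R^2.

-163

g(p,q) separates as A(p) + B(q) + 5, so its minimum is min A + min B + 5.
A'(p) = 4p - 8 vanishes at p ∈ {2}; B'(q) = 12(q - 4)(q - 1)(q + 1) vanishes at q ∈ {-1, 1, 4}.
Local minima of A (where A''>0): A(2)=-8. Local minima of B: B(-1)=-35, B(4)=-160.
So the global minimum of g is A(2) + B(4) + 5 = -8 − 160 + 5 = -163, attained at (2, 4).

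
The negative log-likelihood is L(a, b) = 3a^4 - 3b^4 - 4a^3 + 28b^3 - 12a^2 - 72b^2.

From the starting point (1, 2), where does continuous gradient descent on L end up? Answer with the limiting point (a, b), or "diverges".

L is separable, so gradient descent decouples: a follows -∂L/∂a, b follows -∂L/∂b.
∂L/∂a = 12a(a - 2)(a + 1); at a=1 this is -24, so a increases.
∂L/∂b = -12b(b - 4)(b - 3); at b=2 this is -48, so b increases.
a converges to its nearest critical value 2 (a local min of the a-part); b converges to 3. The iterate converges to (2, 3).

(2, 3)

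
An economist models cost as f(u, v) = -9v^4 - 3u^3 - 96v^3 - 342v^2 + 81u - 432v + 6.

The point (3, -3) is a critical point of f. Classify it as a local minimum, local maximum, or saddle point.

saddle point

The mixed partial ∂²f/∂u∂v is 0, so the Hessian at any point is diag(f_uu, f_vv) = diag(-18u, -36(3v^2 + 16v + 19)).
At (3, -3): H = diag(-54, 72).
The eigenvalues have opposite signs, so H is indefinite: a saddle point.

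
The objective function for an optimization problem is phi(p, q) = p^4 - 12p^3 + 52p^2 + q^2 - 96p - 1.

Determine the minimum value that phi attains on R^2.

phi(p,q) separates as A(p) + B(q) − 1, so its minimum is min A + min B − 1.
A'(p) = 4(p - 4)(p - 3)(p - 2) vanishes at p ∈ {2, 3, 4}; B'(q) = 2q vanishes at q ∈ {0}.
Local minima of A (where A''>0): A(2)=-64, A(4)=-64. Local minima of B: B(0)=0.
So the global minimum of phi is A(2) + B(0) − 1 = -64 + 0 − 1 = -65, attained at (2, 0).

-65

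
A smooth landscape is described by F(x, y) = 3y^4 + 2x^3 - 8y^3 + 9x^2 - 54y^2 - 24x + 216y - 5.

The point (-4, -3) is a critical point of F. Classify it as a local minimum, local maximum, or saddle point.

saddle point

The mixed partial ∂²F/∂x∂y is 0, so the Hessian at any point is diag(F_xx, F_yy) = diag(6(2x + 3), 12(3y^2 - 4y - 9)).
At (-4, -3): H = diag(-30, 360).
The eigenvalues have opposite signs, so H is indefinite: a saddle point.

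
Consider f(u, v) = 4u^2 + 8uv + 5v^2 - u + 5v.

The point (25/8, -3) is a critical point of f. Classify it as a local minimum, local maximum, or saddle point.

The Hessian of f is constant: H = [[8, 8], [8, 10]].
det(H) = 8·10 − 8² = 16.
det(H) > 0 and tr(H) = 18 > 0, so H is positive definite and the point is a local minimum.

local minimum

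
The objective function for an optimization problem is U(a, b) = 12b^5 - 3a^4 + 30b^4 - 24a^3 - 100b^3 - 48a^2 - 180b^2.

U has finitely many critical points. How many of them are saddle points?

U separates as a function of a plus a function of b, so ∇U=0 decouples.
∂U/∂a = -12a(a + 2)(a + 4) = 0 at a ∈ {-4, -2, 0}; ∂U/∂b = 60b(b - 2)(b + 1)(b + 3) = 0 at b ∈ {-3, -1, 0, 2}.
The Hessian is diagonal: diag(U_aa, U_bb). Second derivatives: U_aa(-4)=-96, U_aa(-2)=48, U_aa(0)=-96; U_bb(-3)=-1800, U_bb(-1)=360, U_bb(0)=-360, U_bb(2)=1800.
Saddle points occur where the two diagonal entries have opposite signs: (-4, -1), (-4, 2), (-2, -3), (-2, 0), (0, -1), (0, 2). Count: 6.

6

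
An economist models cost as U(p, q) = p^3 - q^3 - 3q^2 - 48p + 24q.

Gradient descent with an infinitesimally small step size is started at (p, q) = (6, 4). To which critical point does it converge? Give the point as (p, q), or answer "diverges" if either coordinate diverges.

U is separable, so gradient descent decouples: p follows -∂U/∂p, q follows -∂U/∂q.
∂U/∂p = 3(p - 4)(p + 4); at p=6 this is 60, so p decreases.
∂U/∂q = -3(q - 2)(q + 4); at q=4 this is -48, so q increases.
The q-coordinate has no critical point in that direction and runs off to infinity.

diverges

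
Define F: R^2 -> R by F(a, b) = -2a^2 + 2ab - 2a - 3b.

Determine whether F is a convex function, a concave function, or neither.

neither

F is quadratic, so its Hessian is the constant matrix H = [[-4, 2], [2, 0]].
det(H) = -4, tr(H) = -4.
det(H) < 0, so H is indefinite: neither convex nor concave.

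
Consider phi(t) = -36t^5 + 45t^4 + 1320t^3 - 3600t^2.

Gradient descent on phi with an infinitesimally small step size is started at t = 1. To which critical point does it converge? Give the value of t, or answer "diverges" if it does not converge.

phi'(t) = -180t(t - 4)(t - 2)(t + 5), so phi'(1) = -3240.
Gradient descent moves in the -phi' direction, i.e. t is increasing.
The nearest critical point in that direction is t = 2, where phi'' = 5040 > 0 (a local minimum). The iterate converges there.

2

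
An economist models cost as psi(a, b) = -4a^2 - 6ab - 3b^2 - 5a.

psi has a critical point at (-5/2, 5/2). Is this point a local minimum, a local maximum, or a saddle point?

local maximum

The Hessian of psi is constant: H = [[-8, -6], [-6, -6]].
det(H) = (-8)·(-6) − (-6)² = 12.
det(H) > 0 and tr(H) = -14 < 0, so H is negative definite and the point is a local maximum.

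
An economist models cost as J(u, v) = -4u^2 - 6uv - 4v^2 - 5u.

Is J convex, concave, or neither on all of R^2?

J is quadratic, so its Hessian is the constant matrix H = [[-8, -6], [-6, -8]].
det(H) = 28, tr(H) = -16.
det(H) > 0 and tr(H) < 0, so H is negative definite everywhere: concave.

concave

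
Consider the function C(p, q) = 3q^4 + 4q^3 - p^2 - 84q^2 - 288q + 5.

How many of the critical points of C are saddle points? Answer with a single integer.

2

C separates as a function of p plus a function of q, so ∇C=0 decouples.
∂C/∂p = -2p = 0 at p ∈ {0}; ∂C/∂q = 12(q - 4)(q + 2)(q + 3) = 0 at q ∈ {-3, -2, 4}.
The Hessian is diagonal: diag(C_pp, C_qq). Second derivatives: C_pp(0)=-2; C_qq(-3)=84, C_qq(-2)=-72, C_qq(4)=504.
Saddle points occur where the two diagonal entries have opposite signs: (0, -3), (0, 4). Count: 2.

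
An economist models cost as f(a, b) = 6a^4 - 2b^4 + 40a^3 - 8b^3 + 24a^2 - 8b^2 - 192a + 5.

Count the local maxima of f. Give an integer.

f separates as a function of a plus a function of b, so ∇f=0 decouples.
∂f/∂a = 24(a - 1)(a + 2)(a + 4) = 0 at a ∈ {-4, -2, 1}; ∂f/∂b = -8b(b + 1)(b + 2) = 0 at b ∈ {-2, -1, 0}.
The Hessian is diagonal: diag(f_aa, f_bb). Second derivatives: f_aa(-4)=240, f_aa(-2)=-144, f_aa(1)=360; f_bb(-2)=-16, f_bb(-1)=8, f_bb(0)=-16.
Local maxima occur where both diagonal entries negative: (-2, -2), (-2, 0). Count: 2.

2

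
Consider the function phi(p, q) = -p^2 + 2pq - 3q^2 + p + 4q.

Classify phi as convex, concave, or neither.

phi is quadratic, so its Hessian is the constant matrix H = [[-2, 2], [2, -6]].
det(H) = 8, tr(H) = -8.
det(H) > 0 and tr(H) < 0, so H is negative definite everywhere: concave.

concave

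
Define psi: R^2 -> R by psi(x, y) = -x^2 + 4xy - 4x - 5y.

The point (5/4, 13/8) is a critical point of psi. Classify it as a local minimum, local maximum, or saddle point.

saddle point

The Hessian of psi is constant: H = [[-2, 4], [4, 0]].
det(H) = (-2)·0 − 4² = -16.
Since det(H) < 0, H is indefinite and the critical point is a saddle point.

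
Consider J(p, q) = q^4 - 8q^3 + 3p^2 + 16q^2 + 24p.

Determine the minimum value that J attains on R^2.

J(p,q) separates as A(p) + B(q), so its minimum is min A + min B.
A'(p) = 6p + 24 vanishes at p ∈ {-4}; B'(q) = 4q(q - 4)(q - 2) vanishes at q ∈ {0, 2, 4}.
Local minima of A (where A''>0): A(-4)=-48. Local minima of B: B(0)=0, B(4)=0.
So the global minimum of J is A(-4) + B(0) = -48 + 0 = -48, attained at (-4, 0).

-48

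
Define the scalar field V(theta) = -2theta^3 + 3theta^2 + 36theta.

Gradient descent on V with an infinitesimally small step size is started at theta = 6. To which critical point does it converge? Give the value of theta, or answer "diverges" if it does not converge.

V'(theta) = -6(theta - 3)(theta + 2), so V'(6) = -144.
Gradient descent moves in the -V' direction, i.e. theta is increasing.
There is no critical point above theta=6, and V' keeps the same sign, so the iterate runs off to +∞.

diverges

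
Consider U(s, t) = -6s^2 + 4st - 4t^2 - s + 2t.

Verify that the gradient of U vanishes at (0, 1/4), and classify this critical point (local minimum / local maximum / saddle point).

local maximum

∇U = (-12s + 4t - 1, 4s - 8t + 2); substituting (0, 1/4) gives ∇U = (0, 0), so (0, 1/4) is indeed a critical point.
The Hessian of U is constant: H = [[-12, 4], [4, -8]].
det(H) = (-12)·(-8) − 4² = 80.
det(H) > 0 and tr(H) = -20 < 0, so H is negative definite and the point is a local maximum.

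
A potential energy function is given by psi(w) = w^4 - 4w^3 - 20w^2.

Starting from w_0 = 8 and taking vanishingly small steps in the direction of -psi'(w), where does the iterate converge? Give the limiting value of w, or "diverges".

psi'(w) = 4w(w - 5)(w + 2), so psi'(8) = 960.
Gradient descent moves in the -psi' direction, i.e. w is decreasing.
The nearest critical point in that direction is w = 5, where psi'' = 140 > 0 (a local minimum). The iterate converges there.

5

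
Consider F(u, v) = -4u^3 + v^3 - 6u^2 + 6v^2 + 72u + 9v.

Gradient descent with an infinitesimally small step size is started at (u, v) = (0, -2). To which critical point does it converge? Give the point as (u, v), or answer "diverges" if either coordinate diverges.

F is separable, so gradient descent decouples: u follows -∂F/∂u, v follows -∂F/∂v.
∂F/∂u = -12(u - 2)(u + 3); at u=0 this is 72, so u decreases.
∂F/∂v = 3(v + 1)(v + 3); at v=-2 this is -3, so v increases.
u converges to its nearest critical value -3 (a local min of the u-part); v converges to -1. The iterate converges to (-3, -1).

(-3, -1)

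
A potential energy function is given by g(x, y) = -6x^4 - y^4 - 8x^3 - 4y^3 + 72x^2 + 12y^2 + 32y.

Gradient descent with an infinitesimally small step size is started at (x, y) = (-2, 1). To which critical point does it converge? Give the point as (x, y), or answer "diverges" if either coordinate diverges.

(0, -1)

g is separable, so gradient descent decouples: x follows -∂g/∂x, y follows -∂g/∂y.
∂g/∂x = -24x(x - 2)(x + 3); at x=-2 this is -192, so x increases.
∂g/∂y = -4(y - 2)(y + 1)(y + 4); at y=1 this is 40, so y decreases.
x converges to its nearest critical value 0 (a local min of the x-part); y converges to -1. The iterate converges to (0, -1).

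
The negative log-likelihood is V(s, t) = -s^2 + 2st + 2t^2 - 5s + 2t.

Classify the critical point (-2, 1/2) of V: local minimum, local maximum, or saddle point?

saddle point

The Hessian of V is constant: H = [[-2, 2], [2, 4]].
det(H) = (-2)·4 − 2² = -12.
Since det(H) < 0, H is indefinite and the critical point is a saddle point.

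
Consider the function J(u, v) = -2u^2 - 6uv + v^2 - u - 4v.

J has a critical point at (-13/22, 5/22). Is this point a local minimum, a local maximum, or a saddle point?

The Hessian of J is constant: H = [[-4, -6], [-6, 2]].
det(H) = (-4)·2 − (-6)² = -44.
Since det(H) < 0, H is indefinite and the critical point is a saddle point.

saddle point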